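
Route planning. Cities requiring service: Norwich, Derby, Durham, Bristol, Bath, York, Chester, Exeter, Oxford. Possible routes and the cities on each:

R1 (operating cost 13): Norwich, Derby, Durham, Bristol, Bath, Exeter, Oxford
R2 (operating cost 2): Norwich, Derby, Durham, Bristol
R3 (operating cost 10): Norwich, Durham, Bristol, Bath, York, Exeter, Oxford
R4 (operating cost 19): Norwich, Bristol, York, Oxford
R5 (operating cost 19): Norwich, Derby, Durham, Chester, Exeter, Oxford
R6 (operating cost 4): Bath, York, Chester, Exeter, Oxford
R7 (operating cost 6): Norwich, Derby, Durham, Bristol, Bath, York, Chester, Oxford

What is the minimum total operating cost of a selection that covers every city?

R2, R6 cover every city at operating cost 2 + 4 = 6.
Any cover uses at least 2 routes; among all covering selections none totals below 6.

6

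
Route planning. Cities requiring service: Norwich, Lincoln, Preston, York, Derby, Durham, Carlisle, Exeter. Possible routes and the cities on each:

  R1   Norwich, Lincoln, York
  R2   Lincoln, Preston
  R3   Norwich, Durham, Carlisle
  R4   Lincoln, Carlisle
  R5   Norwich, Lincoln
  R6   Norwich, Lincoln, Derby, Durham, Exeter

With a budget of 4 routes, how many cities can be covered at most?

8

Choosing R1, R2, R3, R6 covers {Norwich, Lincoln, Preston, York, Derby, Durham, Carlisle, Exeter} — 8 cities.
That is all 8 cities.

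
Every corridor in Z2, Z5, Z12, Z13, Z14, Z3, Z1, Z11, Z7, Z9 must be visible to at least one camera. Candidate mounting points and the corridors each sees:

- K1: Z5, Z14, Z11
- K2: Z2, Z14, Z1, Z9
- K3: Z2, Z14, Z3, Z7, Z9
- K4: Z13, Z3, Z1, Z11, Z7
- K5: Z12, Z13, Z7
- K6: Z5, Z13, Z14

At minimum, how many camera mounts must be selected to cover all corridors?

K1, K2, K3, K5 together cover {Z2, Z5, Z12, Z13, Z14, Z3, Z1, Z11, Z7, Z9} — every corridor.
No 3 of the 6 camera mounts cover everything (all 20 triples fall short), so 4 is minimum.

4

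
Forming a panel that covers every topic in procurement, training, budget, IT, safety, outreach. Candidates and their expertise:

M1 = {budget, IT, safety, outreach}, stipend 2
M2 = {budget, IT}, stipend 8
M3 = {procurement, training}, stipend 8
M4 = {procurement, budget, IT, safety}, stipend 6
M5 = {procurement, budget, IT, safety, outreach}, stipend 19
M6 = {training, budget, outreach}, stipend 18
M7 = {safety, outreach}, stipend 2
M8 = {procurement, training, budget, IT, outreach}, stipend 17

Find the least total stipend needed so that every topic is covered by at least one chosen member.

10

M1, M3 cover every topic at stipend 2 + 8 = 10.
Any cover uses at least 2 members; among all covering selections none totals below 10.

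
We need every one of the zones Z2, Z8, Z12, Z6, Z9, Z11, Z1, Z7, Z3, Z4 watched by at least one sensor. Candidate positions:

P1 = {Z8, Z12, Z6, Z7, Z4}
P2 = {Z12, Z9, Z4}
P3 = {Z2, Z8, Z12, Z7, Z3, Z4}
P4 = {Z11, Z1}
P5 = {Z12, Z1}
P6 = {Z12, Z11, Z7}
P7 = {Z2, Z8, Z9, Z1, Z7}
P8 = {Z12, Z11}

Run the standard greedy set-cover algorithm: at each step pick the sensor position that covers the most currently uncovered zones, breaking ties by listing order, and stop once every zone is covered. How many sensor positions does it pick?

4

Pick 1: P3 covers 6 new zones (Z2, Z8, Z12, Z7, Z3, Z4).
Pick 2: P4 covers 2 new zones (Z11, Z1).
Pick 3: P1 covers 1 new zones (Z6).
Pick 4: P2 covers 1 new zones (Z9).
Greedy uses 4 sensor positions.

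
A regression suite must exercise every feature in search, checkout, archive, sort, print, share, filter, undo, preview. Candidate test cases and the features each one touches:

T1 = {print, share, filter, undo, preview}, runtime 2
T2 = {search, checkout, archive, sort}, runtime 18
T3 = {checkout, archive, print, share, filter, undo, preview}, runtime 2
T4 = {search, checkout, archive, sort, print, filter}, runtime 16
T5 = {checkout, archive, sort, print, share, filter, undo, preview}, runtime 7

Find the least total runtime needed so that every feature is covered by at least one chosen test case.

T1, T4 cover every feature at runtime 2 + 16 = 18.
Any cover uses at least 2 test cases; among all covering selections none totals below 18.
Greedy by coverage-per-runtime would pick T3, T5, T4 for 25 — worse than the optimum 18.

18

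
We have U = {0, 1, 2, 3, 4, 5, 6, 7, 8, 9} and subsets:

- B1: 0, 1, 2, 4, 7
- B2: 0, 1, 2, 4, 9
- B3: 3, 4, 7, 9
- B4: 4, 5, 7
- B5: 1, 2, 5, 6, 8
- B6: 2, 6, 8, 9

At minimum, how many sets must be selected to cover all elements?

B1, B3, B5 together cover {0, 1, 2, 3, 4, 5, 6, 7, 8, 9} — every element.
No 2 of the 6 sets cover everything (all 15 pairs fall short), so 3 is minimum.

3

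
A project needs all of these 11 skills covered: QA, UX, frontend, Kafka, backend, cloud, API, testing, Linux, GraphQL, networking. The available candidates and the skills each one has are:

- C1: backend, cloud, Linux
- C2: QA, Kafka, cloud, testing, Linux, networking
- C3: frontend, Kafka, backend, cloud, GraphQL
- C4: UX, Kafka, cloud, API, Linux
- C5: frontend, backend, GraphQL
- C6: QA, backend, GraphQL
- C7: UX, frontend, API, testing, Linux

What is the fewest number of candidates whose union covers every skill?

C2, C3, C4 together cover {QA, UX, frontend, Kafka, backend, cloud, API, testing, Linux, GraphQL, networking} — every skill.
No 2 of the 7 candidates cover everything (all 21 pairs fall short), so 3 is minimum.

3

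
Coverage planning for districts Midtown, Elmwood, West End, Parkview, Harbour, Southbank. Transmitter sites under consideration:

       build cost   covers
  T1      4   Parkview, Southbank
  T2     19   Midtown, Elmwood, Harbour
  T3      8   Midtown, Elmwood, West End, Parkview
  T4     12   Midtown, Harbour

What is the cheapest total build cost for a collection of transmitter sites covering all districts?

T1, T3, T4 cover every district at build cost 4 + 8 + 12 = 24.
Any cover uses at least 3 transmitter sites; among all covering selections none totals below 24.

24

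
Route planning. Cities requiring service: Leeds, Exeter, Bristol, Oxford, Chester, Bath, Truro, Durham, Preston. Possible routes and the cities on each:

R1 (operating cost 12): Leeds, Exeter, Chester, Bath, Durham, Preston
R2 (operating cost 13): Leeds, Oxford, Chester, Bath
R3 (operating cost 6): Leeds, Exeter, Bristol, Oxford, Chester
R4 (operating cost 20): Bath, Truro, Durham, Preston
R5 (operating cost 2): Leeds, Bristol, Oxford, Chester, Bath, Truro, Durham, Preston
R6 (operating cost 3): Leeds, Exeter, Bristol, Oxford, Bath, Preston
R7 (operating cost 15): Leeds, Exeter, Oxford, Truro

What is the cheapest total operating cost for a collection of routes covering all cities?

R5, R6 cover every city at operating cost 2 + 3 = 5.
Any cover uses at least 2 routes; among all covering selections none totals below 5.

5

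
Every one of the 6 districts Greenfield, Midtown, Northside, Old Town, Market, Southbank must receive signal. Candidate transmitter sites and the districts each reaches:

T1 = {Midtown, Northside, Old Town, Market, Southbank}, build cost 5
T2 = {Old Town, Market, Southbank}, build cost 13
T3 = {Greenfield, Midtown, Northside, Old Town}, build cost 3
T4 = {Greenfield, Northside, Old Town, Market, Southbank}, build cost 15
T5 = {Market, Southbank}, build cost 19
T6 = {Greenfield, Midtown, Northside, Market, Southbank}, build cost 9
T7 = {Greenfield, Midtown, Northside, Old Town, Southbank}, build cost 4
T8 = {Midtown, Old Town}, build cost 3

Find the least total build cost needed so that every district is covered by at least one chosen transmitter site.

T1, T3 cover every district at build cost 5 + 3 = 8.
Any cover uses at least 2 transmitter sites; among all covering selections none totals below 8.

8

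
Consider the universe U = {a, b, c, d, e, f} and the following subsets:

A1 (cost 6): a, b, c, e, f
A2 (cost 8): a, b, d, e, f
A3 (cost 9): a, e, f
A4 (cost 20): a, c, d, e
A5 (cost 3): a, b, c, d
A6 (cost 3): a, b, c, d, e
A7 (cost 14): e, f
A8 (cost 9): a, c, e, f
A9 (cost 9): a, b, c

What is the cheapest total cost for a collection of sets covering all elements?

A1, A5 cover every element at cost 6 + 3 = 9.
Any cover uses at least 2 sets; among all covering selections none totals below 9.

9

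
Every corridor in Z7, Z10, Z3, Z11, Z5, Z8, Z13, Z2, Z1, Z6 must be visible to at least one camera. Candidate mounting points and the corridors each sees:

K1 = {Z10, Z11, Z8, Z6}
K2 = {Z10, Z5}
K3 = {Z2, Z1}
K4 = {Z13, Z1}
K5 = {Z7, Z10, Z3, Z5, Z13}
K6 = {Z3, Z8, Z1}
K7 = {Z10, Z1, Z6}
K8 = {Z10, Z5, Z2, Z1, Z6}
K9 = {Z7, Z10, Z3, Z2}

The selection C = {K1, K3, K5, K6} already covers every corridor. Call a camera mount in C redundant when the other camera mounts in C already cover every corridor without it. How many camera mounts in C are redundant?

Drop K1: Z11, Z6 uncovered — not redundant.
Drop K3: Z2 uncovered — not redundant.
Drop K5: Z7, Z5, Z13 uncovered — not redundant.
Drop K6: the rest still cover every corridor — redundant.
1 redundant: K6.

1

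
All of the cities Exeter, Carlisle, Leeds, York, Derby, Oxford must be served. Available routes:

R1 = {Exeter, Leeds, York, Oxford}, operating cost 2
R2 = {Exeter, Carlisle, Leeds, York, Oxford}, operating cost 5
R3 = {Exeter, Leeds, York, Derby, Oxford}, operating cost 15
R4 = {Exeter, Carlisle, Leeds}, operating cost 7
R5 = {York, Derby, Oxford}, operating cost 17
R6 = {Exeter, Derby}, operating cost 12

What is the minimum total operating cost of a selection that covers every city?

R2, R6 cover every city at operating cost 5 + 12 = 17.
Any cover uses at least 2 routes; among all covering selections none totals below 17.
Greedy by coverage-per-operating cost would pick R1, R2, R6 for 19 — worse than the optimum 17.

17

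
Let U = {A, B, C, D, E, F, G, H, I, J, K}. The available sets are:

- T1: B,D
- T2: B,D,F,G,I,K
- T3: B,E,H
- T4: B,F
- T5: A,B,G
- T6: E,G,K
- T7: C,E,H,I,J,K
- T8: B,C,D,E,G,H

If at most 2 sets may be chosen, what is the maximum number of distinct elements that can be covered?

Choosing T2, T7 covers {B, C, D, E, F, G, H, I, J, K} — 10 elements.
No choice of 2 sets does better; here A is left uncovered.

10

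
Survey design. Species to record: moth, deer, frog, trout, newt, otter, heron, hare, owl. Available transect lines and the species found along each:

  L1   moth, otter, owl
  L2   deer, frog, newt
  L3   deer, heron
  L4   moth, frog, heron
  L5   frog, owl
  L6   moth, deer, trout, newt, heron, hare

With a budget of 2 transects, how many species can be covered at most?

8

Choosing L1, L6 covers {moth, deer, trout, newt, otter, heron, hare, owl} — 8 species.
No choice of 2 transects does better; here frog is left uncovered.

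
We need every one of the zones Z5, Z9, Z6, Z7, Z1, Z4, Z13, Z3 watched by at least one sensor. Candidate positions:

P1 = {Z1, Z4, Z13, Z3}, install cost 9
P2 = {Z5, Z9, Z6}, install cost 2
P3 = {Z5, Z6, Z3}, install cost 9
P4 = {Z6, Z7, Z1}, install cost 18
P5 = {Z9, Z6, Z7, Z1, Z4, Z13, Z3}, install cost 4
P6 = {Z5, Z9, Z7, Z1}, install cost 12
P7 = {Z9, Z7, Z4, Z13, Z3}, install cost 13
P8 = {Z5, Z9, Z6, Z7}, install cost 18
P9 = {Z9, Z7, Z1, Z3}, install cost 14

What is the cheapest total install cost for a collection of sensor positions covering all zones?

P2, P5 cover every zone at install cost 2 + 4 = 6.
Any cover uses at least 2 sensor positions; among all covering selections none totals below 6.

6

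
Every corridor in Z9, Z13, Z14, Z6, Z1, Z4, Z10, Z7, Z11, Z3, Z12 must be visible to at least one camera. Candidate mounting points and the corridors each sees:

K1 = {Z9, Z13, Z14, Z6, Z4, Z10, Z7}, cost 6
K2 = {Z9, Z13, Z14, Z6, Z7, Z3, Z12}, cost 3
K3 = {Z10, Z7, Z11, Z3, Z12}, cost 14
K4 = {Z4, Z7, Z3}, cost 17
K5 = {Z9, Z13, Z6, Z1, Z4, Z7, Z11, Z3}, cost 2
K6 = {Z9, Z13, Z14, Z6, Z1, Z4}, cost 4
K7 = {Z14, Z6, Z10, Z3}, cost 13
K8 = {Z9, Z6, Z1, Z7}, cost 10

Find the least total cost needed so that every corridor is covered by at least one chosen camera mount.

11

K1, K2, K5 cover every corridor at cost 6 + 3 + 2 = 11.
Any cover uses at least 2 camera mounts; among all covering selections none totals below 11.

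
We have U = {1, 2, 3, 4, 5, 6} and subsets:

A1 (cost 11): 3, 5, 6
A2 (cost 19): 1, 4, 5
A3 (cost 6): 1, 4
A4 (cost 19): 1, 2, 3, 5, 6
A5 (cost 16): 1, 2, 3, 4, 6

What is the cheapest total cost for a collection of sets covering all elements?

A3, A4 cover every element at cost 6 + 19 = 25.
Any cover uses at least 2 sets; among all covering selections none totals below 25.

25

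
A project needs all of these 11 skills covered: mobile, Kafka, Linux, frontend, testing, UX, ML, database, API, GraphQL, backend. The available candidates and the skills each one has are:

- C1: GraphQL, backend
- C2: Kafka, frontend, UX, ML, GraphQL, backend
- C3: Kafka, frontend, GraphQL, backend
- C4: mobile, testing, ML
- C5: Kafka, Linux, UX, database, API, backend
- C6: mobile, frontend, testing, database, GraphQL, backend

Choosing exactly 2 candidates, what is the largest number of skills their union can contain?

10

Choosing C5, C6 covers {mobile, Kafka, Linux, frontend, testing, UX, database, API, GraphQL, backend} — 10 skills.
No choice of 2 candidates does better; here ML is left uncovered.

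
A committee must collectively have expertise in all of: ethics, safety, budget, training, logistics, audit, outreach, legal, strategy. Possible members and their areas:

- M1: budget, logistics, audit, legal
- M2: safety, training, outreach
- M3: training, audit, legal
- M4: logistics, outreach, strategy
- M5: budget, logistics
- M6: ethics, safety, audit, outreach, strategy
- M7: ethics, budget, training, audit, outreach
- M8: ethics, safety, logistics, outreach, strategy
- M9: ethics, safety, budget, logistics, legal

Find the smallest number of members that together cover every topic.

3

M1, M2, M6 together cover {ethics, safety, budget, training, logistics, audit, outreach, legal, strategy} — every topic.
No 2 of the 9 members cover everything (all 36 pairs fall short), so 3 is minimum.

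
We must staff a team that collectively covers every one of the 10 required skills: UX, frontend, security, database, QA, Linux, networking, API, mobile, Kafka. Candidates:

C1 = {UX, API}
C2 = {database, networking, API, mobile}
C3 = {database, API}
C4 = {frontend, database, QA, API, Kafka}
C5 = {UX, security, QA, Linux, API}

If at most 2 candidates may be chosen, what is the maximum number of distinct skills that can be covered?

8

Choosing C2, C5 covers {UX, security, database, QA, Linux, networking, API, mobile} — 8 skills.
No choice of 2 candidates does better; here frontend, Kafka are left uncovered.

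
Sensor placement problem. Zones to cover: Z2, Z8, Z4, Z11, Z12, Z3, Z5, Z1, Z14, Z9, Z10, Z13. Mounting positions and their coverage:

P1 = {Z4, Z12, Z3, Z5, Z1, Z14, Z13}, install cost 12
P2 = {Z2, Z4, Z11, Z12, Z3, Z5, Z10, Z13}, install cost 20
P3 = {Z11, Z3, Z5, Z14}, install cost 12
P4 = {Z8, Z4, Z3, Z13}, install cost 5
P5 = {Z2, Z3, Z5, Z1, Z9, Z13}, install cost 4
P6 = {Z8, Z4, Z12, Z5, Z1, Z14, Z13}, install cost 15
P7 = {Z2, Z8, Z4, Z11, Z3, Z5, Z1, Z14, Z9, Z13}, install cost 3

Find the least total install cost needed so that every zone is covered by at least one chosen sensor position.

P2, P7 cover every zone at install cost 20 + 3 = 23.
Any cover uses at least 2 sensor positions; among all covering selections none totals below 23.

23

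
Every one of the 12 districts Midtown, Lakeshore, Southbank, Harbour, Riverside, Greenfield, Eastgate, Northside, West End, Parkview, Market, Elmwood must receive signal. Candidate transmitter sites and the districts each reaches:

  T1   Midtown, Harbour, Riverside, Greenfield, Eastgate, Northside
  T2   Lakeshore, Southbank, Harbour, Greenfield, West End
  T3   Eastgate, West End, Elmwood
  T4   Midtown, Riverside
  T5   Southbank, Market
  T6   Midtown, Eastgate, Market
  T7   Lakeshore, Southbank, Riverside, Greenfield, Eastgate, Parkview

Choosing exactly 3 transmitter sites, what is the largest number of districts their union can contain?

Choosing T1, T3, T7 covers {Midtown, Lakeshore, Southbank, Harbour, Riverside, Greenfield, Eastgate, Northside, West End, Parkview, Elmwood} — 11 districts.
No choice of 3 transmitter sites does better; here Market is left uncovered.

11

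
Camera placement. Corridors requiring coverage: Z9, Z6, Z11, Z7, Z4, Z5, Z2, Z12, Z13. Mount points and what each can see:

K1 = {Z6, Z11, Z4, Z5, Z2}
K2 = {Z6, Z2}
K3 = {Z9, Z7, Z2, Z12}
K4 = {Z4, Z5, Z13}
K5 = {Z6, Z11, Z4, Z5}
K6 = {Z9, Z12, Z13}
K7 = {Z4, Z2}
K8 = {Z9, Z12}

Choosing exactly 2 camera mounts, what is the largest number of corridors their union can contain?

Choosing K1, K3 covers {Z9, Z6, Z11, Z7, Z4, Z5, Z2, Z12} — 8 corridors.
No choice of 2 camera mounts does better; here Z13 is left uncovered.

8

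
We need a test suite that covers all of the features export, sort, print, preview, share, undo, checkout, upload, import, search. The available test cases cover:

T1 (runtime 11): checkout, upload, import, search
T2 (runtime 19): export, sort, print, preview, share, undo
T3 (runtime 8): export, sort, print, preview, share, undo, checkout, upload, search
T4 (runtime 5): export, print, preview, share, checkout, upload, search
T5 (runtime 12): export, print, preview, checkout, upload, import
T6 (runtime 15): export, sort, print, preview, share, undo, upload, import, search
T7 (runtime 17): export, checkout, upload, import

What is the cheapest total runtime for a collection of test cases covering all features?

T1, T3 cover every feature at runtime 11 + 8 = 19.
Any cover uses at least 2 test cases; among all covering selections none totals below 19.
Greedy by coverage-per-runtime would pick T4, T3, T1 for 24 — worse than the optimum 19.

19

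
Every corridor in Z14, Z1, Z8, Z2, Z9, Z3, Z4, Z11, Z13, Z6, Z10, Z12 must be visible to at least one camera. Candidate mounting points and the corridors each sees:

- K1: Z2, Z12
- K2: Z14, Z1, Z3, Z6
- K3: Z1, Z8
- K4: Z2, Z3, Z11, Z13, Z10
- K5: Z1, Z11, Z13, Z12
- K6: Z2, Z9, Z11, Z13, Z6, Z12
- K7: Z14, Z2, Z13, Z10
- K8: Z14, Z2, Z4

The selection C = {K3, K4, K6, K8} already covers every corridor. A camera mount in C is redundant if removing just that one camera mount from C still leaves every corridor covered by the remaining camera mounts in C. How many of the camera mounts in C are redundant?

0

Drop K3: Z1, Z8 uncovered — not redundant.
Drop K4: Z3, Z10 uncovered — not redundant.
Drop K6: Z9, Z6, Z12 uncovered — not redundant.
Drop K8: Z14, Z4 uncovered — not redundant.
None of the camera mounts in C is redundant.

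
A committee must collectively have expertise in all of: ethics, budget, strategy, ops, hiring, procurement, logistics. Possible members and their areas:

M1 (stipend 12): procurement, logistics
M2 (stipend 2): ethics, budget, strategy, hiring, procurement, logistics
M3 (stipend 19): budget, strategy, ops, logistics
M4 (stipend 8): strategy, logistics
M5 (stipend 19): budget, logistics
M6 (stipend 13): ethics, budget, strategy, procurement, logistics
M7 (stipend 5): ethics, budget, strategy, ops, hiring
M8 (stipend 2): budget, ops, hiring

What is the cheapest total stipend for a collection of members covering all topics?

M2, M8 cover every topic at stipend 2 + 2 = 4.
Any cover uses at least 2 members; among all covering selections none totals below 4.

4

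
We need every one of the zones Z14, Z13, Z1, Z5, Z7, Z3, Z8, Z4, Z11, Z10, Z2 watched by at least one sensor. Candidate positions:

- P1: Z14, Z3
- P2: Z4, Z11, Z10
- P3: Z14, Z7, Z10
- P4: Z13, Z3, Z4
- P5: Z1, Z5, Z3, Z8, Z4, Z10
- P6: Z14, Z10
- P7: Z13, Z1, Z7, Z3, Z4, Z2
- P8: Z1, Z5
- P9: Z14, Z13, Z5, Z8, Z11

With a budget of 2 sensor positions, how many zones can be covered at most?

Choosing P7, P9 covers {Z14, Z13, Z1, Z5, Z7, Z3, Z8, Z4, Z11, Z2} — 10 zones.
No choice of 2 sensor positions does better; here Z10 is left uncovered.

10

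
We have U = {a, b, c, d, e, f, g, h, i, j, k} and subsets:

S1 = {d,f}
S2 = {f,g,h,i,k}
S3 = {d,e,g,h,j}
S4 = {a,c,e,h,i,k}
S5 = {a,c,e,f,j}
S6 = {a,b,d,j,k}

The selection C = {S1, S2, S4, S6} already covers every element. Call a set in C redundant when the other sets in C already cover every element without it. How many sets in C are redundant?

Drop S1: the rest still cover every element — redundant.
Drop S2: g uncovered — not redundant.
Drop S4: c, e uncovered — not redundant.
Drop S6: b, j uncovered — not redundant.
1 redundant: S1.

1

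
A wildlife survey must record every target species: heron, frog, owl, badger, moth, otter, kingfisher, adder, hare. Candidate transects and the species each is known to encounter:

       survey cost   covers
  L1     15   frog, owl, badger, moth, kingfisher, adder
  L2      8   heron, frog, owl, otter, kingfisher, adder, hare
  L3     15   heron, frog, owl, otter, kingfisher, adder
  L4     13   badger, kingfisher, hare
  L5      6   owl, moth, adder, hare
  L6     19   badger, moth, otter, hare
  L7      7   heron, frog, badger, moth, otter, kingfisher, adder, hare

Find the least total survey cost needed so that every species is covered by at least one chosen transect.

13

L5, L7 cover every species at survey cost 6 + 7 = 13.
Any cover uses at least 2 transects; among all covering selections none totals below 13.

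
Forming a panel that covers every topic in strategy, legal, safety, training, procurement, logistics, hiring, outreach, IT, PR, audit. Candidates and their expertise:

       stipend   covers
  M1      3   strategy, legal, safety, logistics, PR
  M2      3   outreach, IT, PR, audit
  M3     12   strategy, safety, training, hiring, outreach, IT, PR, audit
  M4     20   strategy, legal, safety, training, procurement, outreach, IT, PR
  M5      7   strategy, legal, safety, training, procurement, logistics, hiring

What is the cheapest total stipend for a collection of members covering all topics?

M2, M5 cover every topic at stipend 3 + 7 = 10.
Any cover uses at least 2 members; among all covering selections none totals below 10.
Greedy by coverage-per-stipend would pick M1, M2, M5 for 13 — worse than the optimum 10.

10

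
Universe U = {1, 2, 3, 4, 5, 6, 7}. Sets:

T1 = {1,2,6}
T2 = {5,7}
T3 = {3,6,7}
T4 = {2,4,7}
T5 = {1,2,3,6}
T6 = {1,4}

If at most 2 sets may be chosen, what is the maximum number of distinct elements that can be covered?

6

Choosing T2, T5 covers {1, 2, 3, 5, 6, 7} — 6 elements.
No choice of 2 sets does better; here 4 is left uncovered.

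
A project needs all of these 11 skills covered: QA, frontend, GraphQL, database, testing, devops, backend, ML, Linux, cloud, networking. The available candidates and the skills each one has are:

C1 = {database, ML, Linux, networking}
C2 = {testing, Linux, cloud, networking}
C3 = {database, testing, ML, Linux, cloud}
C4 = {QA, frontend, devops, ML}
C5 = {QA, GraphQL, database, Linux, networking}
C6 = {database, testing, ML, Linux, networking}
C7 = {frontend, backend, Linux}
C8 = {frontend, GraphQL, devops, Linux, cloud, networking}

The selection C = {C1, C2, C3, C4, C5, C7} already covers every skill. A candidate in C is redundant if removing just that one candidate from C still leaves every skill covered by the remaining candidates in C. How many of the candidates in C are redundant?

3

Drop C1: the rest still cover every skill — redundant.
Drop C2: the rest still cover every skill — redundant.
Drop C3: the rest still cover every skill — redundant.
Drop C4: devops uncovered — not redundant.
Drop C5: GraphQL uncovered — not redundant.
Drop C7: backend uncovered — not redundant.
3 redundant: C1, C2, C3.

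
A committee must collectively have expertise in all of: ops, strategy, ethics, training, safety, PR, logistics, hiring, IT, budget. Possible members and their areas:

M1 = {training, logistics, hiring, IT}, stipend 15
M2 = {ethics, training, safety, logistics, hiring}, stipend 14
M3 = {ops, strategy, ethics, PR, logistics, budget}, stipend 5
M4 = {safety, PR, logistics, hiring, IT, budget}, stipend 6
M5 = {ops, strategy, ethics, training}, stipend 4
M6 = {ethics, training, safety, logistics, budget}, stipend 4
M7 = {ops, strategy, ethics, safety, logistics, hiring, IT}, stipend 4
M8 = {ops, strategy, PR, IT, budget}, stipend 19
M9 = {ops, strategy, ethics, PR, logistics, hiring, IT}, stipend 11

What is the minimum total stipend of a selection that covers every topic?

M4, M5 cover every topic at stipend 6 + 4 = 10.
Any cover uses at least 2 members; among all covering selections none totals below 10.
Greedy by coverage-per-stipend would pick M7, M6, M3 for 13 — worse than the optimum 10.

10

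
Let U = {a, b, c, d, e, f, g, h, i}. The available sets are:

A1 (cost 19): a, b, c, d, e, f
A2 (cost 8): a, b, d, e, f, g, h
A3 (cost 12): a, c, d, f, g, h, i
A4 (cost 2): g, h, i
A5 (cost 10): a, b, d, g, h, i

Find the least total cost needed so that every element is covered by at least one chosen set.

20

A2, A3 cover every element at cost 8 + 12 = 20.
Any cover uses at least 2 sets; among all covering selections none totals below 20.
Greedy by coverage-per-cost would pick A4, A2, A3 for 22 — worse than the optimum 20.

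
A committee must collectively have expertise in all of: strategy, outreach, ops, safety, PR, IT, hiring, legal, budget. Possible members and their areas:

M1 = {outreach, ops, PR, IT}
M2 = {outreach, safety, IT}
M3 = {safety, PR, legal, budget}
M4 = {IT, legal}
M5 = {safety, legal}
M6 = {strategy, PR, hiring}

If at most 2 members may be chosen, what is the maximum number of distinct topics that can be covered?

Choosing M1, M3 covers {outreach, ops, safety, PR, IT, legal, budget} — 7 topics.
No choice of 2 members does better; here strategy, hiring are left uncovered.

7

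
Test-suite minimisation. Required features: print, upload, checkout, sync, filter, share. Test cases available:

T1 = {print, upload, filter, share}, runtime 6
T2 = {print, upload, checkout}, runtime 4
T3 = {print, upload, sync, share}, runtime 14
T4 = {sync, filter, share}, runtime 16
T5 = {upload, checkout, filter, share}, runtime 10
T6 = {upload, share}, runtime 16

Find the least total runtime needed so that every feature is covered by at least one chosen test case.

20

T2, T4 cover every feature at runtime 4 + 16 = 20.
Any cover uses at least 2 test cases; among all covering selections none totals below 20.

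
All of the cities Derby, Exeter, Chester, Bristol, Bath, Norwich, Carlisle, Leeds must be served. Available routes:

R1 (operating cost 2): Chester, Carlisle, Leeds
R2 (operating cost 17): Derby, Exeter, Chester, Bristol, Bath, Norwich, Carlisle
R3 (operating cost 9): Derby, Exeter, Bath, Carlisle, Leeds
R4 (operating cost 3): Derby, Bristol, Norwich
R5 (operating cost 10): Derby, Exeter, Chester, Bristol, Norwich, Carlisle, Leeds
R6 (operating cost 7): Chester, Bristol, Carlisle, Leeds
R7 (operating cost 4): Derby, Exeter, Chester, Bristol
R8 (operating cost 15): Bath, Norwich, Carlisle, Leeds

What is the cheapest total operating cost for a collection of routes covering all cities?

R1, R3, R4 cover every city at operating cost 2 + 9 + 3 = 14.
Any cover uses at least 2 routes; among all covering selections none totals below 14.
Greedy by coverage-per-operating cost would pick R1, R4, R7, R3 for 18 — worse than the optimum 14.

14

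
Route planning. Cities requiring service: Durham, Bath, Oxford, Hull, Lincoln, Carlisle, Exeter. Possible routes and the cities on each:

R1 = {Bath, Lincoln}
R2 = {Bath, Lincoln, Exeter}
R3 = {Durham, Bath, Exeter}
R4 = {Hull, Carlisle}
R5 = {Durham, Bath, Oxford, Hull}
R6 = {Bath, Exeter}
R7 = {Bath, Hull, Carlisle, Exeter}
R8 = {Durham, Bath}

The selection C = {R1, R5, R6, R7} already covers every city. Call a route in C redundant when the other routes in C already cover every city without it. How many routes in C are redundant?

1

Drop R1: Lincoln uncovered — not redundant.
Drop R5: Durham, Oxford uncovered — not redundant.
Drop R6: the rest still cover every city — redundant.
Drop R7: Carlisle uncovered — not redundant.
1 redundant: R6.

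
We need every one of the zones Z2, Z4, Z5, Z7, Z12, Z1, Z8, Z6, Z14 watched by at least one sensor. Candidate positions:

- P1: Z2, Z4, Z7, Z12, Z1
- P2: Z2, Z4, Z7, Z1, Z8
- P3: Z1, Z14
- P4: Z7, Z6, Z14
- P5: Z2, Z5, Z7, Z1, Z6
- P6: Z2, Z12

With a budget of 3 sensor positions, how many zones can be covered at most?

8

Choosing P1, P2, P4 covers {Z2, Z4, Z7, Z12, Z1, Z8, Z6, Z14} — 8 zones.
No choice of 3 sensor positions does better; here Z5 is left uncovered.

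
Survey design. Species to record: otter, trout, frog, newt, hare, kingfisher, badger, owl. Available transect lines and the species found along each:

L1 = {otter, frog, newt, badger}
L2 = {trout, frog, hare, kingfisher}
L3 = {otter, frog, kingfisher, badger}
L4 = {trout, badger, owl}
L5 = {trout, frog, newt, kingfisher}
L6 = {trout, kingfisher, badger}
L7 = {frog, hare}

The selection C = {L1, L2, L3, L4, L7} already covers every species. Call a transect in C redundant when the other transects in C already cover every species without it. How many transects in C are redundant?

3

Drop L1: newt uncovered — not redundant.
Drop L2: the rest still cover every species — redundant.
Drop L3: the rest still cover every species — redundant.
Drop L4: owl uncovered — not redundant.
Drop L7: the rest still cover every species — redundant.
3 redundant: L2, L3, L7.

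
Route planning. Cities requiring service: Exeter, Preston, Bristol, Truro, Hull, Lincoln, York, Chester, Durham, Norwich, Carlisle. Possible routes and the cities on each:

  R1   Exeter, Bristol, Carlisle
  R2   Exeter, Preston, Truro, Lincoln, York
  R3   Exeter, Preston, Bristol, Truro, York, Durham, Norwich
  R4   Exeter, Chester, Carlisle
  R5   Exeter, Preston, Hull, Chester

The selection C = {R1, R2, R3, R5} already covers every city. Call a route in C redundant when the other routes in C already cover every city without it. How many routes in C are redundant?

Drop R1: Carlisle uncovered — not redundant.
Drop R2: Lincoln uncovered — not redundant.
Drop R3: Durham, Norwich uncovered — not redundant.
Drop R5: Hull, Chester uncovered — not redundant.
None of the routes in C is redundant.

0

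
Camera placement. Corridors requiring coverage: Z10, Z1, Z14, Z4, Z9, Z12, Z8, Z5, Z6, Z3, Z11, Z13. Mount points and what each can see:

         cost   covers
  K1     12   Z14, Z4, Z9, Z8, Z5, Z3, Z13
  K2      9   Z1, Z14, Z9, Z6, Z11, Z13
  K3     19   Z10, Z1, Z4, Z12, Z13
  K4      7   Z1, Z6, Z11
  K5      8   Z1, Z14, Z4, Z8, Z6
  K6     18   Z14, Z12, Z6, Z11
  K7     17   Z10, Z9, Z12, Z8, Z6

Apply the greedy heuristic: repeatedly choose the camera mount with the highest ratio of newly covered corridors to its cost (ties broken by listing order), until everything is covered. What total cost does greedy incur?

38

Pick 1: K2 adds 6 new (Z1, Z14, Z9, Z6, Z11, Z13) at cost 9 (ratio 6/9).
Pick 2: K1 adds 4 new (Z4, Z8, Z5, Z3) at cost 12 (ratio 4/12).
Pick 3: K7 adds 2 new (Z10, Z12) at cost 17 (ratio 2/17).
Greedy total cost: 9 + 12 + 17 = 38. (The true optimum is 36, so greedy overshoots here.)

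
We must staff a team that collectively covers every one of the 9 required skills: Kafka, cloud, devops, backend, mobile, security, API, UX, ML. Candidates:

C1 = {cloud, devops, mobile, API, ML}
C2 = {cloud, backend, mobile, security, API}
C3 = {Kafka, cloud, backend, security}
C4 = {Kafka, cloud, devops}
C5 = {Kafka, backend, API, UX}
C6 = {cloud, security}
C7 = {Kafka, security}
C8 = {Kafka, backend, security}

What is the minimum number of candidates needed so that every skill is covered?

C1, C2, C5 together cover {Kafka, cloud, devops, backend, mobile, security, API, UX, ML} — every skill.
No 2 of the 8 candidates cover everything (all 28 pairs fall short), so 3 is minimum.

3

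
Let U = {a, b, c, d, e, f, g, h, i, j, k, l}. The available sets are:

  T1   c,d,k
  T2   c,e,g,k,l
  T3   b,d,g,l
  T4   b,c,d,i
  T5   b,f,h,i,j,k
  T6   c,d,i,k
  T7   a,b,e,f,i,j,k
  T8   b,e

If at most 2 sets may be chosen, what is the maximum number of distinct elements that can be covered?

Choosing T2, T5 covers {b, c, e, f, g, h, i, j, k, l} — 10 elements.
No choice of 2 sets does better; here a, d are left uncovered.

10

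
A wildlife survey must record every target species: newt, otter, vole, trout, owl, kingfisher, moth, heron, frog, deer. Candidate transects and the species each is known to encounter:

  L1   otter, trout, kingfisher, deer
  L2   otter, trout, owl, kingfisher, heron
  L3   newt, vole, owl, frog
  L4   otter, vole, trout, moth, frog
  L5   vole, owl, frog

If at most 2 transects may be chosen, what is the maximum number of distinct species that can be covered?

Choosing L1, L3 covers {newt, otter, vole, trout, owl, kingfisher, frog, deer} — 8 species.
No choice of 2 transects does better; here moth, heron are left uncovered.

8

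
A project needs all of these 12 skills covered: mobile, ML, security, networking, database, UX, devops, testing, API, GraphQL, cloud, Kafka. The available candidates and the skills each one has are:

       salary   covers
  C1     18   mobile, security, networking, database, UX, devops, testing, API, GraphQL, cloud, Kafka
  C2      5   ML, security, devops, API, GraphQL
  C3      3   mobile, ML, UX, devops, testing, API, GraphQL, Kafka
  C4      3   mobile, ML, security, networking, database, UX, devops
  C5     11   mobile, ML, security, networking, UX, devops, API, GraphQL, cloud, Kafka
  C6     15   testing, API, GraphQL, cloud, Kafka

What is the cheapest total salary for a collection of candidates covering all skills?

C3, C4, C5 cover every skill at salary 3 + 3 + 11 = 17.
Any cover uses at least 2 candidates; among all covering selections none totals below 17.

17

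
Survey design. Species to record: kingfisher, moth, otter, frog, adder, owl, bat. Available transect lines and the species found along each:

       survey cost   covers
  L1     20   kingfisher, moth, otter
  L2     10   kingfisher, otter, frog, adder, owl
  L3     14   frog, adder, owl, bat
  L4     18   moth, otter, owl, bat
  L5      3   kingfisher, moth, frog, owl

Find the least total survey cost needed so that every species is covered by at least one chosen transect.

L2, L3, L5 cover every species at survey cost 10 + 14 + 3 = 27.
Any cover uses at least 2 transects; among all covering selections none totals below 27.

27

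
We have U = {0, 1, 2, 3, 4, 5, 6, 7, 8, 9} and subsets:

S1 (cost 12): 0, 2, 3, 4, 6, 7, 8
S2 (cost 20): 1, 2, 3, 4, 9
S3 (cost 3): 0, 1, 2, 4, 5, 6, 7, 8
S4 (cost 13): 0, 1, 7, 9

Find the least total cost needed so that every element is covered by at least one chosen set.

23

S2, S3 cover every element at cost 20 + 3 = 23.
Any cover uses at least 2 sets; among all covering selections none totals below 23.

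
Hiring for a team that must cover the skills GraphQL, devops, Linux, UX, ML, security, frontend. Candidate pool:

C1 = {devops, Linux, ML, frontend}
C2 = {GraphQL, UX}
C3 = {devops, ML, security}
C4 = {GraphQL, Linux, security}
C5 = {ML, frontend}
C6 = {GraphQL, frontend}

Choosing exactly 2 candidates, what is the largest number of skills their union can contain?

Choosing C1, C2 covers {GraphQL, devops, Linux, UX, ML, frontend} — 6 skills.
No choice of 2 candidates does better; here security is left uncovered.

6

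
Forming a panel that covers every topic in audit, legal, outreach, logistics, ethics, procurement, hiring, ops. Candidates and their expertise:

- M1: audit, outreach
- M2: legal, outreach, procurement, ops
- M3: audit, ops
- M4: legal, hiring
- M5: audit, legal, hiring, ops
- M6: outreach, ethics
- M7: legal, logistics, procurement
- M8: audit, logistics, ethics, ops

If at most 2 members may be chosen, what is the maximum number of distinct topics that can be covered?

7

Choosing M2, M8 covers {audit, legal, outreach, logistics, ethics, procurement, ops} — 7 topics.
No choice of 2 members does better; here hiring is left uncovered.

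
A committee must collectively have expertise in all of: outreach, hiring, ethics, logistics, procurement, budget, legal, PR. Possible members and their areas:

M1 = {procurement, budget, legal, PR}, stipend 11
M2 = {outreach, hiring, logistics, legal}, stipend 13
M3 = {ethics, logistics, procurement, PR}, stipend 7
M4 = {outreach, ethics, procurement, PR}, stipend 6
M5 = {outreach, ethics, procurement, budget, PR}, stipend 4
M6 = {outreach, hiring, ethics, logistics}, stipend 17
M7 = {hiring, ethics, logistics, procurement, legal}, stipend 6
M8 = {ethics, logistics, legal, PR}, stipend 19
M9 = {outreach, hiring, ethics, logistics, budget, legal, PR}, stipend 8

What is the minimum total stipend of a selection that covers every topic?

M5, M7 cover every topic at stipend 4 + 6 = 10.
Any cover uses at least 2 members; among all covering selections none totals below 10.

10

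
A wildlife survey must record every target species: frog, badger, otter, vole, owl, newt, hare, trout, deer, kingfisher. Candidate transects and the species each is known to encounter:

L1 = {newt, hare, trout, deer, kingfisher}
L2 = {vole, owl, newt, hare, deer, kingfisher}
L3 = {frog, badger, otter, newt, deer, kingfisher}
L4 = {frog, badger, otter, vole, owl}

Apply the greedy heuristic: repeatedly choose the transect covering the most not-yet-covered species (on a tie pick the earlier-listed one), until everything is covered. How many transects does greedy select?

3

Pick 1: L2 covers 6 new species (vole, owl, newt, hare, deer, kingfisher).
Pick 2: L3 covers 3 new species (frog, badger, otter).
Pick 3: L1 covers 1 new species (trout).
Greedy uses 3 transects. (The true minimum is 2.)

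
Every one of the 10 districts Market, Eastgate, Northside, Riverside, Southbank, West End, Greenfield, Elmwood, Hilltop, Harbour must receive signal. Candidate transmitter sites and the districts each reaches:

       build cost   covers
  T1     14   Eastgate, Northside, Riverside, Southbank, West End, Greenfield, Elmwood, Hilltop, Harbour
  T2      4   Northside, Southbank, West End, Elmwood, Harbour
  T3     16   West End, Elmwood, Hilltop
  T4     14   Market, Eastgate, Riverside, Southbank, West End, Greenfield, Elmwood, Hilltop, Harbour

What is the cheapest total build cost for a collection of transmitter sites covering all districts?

T2, T4 cover every district at build cost 4 + 14 = 18.
Any cover uses at least 2 transmitter sites; among all covering selections none totals below 18.

18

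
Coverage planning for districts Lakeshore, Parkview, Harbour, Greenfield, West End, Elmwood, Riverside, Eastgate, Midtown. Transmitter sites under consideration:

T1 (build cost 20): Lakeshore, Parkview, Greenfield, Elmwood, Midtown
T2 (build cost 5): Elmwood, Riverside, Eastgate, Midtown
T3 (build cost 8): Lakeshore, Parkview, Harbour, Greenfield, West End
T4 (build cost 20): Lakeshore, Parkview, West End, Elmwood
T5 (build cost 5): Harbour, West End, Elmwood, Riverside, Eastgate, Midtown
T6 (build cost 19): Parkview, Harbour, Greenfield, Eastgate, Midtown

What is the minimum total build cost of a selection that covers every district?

T2, T3 cover every district at build cost 5 + 8 = 13.
Any cover uses at least 2 transmitter sites; among all covering selections none totals below 13.

13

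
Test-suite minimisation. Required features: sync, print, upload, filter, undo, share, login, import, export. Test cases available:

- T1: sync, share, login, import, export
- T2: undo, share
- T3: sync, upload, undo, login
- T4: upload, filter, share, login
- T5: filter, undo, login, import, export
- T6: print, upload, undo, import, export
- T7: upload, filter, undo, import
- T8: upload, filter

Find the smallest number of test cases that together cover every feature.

3

T1, T4, T6 together cover {sync, print, upload, filter, undo, share, login, import, export} — every feature.
No 2 of the 8 test cases cover everything (all 28 pairs fall short), so 3 is minimum.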